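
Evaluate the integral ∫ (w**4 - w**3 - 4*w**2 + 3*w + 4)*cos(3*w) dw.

Use integration by parts with u = w**4 - w**3 - 4*w**2 + 3*w + 4, dv = cos(3*w) dw, so v = sin(3*w)/3.
Apply parts 4 times (tabular method): alternate signs, differentiate u down to 0, integrate dv up.

w**4*sin(3*w)/3 - w**3*sin(3*w)/3 + 4*w**3*cos(3*w)/9 - 16*w**2*sin(3*w)/9 - w**2*cos(3*w)/3 + 11*w*sin(3*w)/9 - 32*w*cos(3*w)/27 + 140*sin(3*w)/81 + 11*cos(3*w)/27 + C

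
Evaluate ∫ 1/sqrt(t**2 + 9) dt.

Substitute t = 3·tan(θ), so dt = 3·sec(θ)^2 dθ and the radical becomes sqrt(t**2 + 9) = 3·sec(θ) by the Pythagorean identity.
Integrate the resulting trig expression in θ, then back-substitute tan(θ) = t/3, sec(θ) = sqrt(t**2 + 9)/3 (absorbing any constant into C).

log(t + sqrt(t**2 + 9)) + C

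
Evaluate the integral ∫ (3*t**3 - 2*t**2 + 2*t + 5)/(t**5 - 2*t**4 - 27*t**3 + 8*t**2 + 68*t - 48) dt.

Factor the denominator: (t - 6)*(t - 1)**2*(t + 2)*(t + 4).
Partial-fraction decomposition: -227/(500*(t + 4)) + 31/(144*(t + 2)) - 13/(225*(t - 1)) - 8/(75*(t - 1)**2) + 593/(2000*(t - 6)).
Integrate each term; A/(t−a) gives A·log|t−a|; A/(t−a)² gives −A/(t−a).

593*log(t - 6)/2000 - 13*log(t - 1)/225 + 31*log(t + 2)/144 - 227*log(t + 4)/500 + 8/(75*t - 75) + C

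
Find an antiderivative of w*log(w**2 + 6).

w**2*log(w**2 + 6)/2 - w**2/2 + 3*log(w**2 + 6) + C

Let u = w**2 + 6, so du = (2*w) dw.
The integral becomes (1/2)·∫ log(u) du; integrate by parts with u′=log(u), dv′=du.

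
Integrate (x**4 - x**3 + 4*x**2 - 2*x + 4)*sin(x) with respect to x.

-x**4*cos(x) + 4*x**3*sin(x) + x**3*cos(x) - 3*x**2*sin(x) + 8*x**2*cos(x) - 16*x*sin(x) - 4*x*cos(x) + 4*sin(x) - 20*cos(x) + C

Use integration by parts with u = x**4 - x**3 + 4*x**2 - 2*x + 4, dv = sin(x) dx, so v = -cos(x).
Apply parts 4 times (tabular method): alternate signs, differentiate u down to 0, integrate dv up.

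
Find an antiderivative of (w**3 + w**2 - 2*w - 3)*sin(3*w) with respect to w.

-w**3*cos(3*w)/3 + w**2*sin(3*w)/3 - w**2*cos(3*w)/3 + 2*w*sin(3*w)/9 + 8*w*cos(3*w)/9 - 8*sin(3*w)/27 + 29*cos(3*w)/27 + C

Use integration by parts with u = w**3 + w**2 - 2*w - 3, dv = sin(3*w) dw, so v = -cos(3*w)/3.
Apply parts 3 times (tabular method): alternate signs, differentiate u down to 0, integrate dv up.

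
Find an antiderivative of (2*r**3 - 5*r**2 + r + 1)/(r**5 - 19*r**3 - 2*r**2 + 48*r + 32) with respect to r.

53*log(r - 4)/400 + log(r - 2)/108 + 26*log(r + 1)/75 - 211*log(r + 4)/432 + 7/(45*r + 45) + C

Factor the denominator: (r - 4)*(r - 2)*(r + 1)**2*(r + 4).
Partial-fraction decomposition: -211/(432*(r + 4)) + 26/(75*(r + 1)) - 7/(45*(r + 1)**2) + 1/(108*(r - 2)) + 53/(400*(r - 4)).
Integrate each term; A/(r−a) gives A·log|r−a|; A/(r−a)² gives −A/(r−a).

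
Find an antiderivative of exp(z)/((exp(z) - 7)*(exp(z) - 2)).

Let u = e^z, du = e^z dz.
The integral becomes ∫ du/((u-2)(u-7)); decompose into partial fractions.

log(exp(z) - 7)/5 - log(exp(z) - 2)/5 + C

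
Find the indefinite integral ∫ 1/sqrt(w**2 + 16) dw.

Substitute w = 4·tan(θ), so dw = 4·sec(θ)^2 dθ and the radical becomes sqrt(w**2 + 16) = 4·sec(θ) by the Pythagorean identity.
Integrate the resulting trig expression in θ, then back-substitute tan(θ) = w/4, sec(θ) = sqrt(w**2 + 16)/4 (absorbing any constant into C).

log(w + sqrt(w**2 + 16)) + C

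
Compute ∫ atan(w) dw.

w*atan(w) - log(w**2 + 1)/2 + C

Use integration by parts with u = arctan(w), dv = dw.
Then du = 1/(w**2 + 1) dw.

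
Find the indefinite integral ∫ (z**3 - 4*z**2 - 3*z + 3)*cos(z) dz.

Use integration by parts with u = z**3 - 4*z**2 - 3*z + 3, dv = cos(z) dz, so v = sin(z).
Apply parts 3 times (tabular method): alternate signs, differentiate u down to 0, integrate dv up.

z**3*sin(z) - 4*z**2*sin(z) + 3*z**2*cos(z) - 9*z*sin(z) - 8*z*cos(z) + 11*sin(z) - 9*cos(z) + C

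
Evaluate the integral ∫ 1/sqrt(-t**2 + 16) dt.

Substitute t = 4·sin(θ), so dt = 4·cos(θ) dθ and the radical becomes sqrt(-t**2 + 16) = 4·cos(θ) by the Pythagorean identity.
Integrate the resulting trig expression in θ, then back-substitute θ = asin(t/4), sin(θ) = t/4, cos(θ) = sqrt(-t**2 + 16)/4 (absorbing any constant into C).

asin(t/4) + C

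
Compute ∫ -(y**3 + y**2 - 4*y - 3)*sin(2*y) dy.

y**3*cos(2*y)/2 - 3*y**2*sin(2*y)/4 + y**2*cos(2*y)/2 - y*sin(2*y)/2 - 11*y*cos(2*y)/4 + 11*sin(2*y)/8 - 7*cos(2*y)/4 + C

Use integration by parts with u = y**3 + y**2 - 4*y - 3, dv = -sin(2*y) dy, so v = cos(2*y)/2.
Apply parts 3 times (tabular method): alternate signs, differentiate u down to 0, integrate dv up.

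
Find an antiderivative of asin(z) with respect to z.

Use integration by parts with u = arcsin(z), dv = dz.
Then du = 1/sqrt(-z**2 + 1) dz.

z*asin(z) + sqrt(-z**2 + 1) + C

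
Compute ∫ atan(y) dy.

y*atan(y) - log(y**2 + 1)/2 + C

Use integration by parts with u = arctan(y), dv = dy.
Then du = 1/(y**2 + 1) dy.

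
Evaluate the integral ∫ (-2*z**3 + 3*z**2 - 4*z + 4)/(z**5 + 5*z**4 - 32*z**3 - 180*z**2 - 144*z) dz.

-log(z)/36 - 43*log(z - 6)/630 + 13*log(z + 1)/105 - 49*log(z + 4)/60 + 71*log(z + 6)/90 + C

Factor the denominator: z*(z - 6)*(z + 1)*(z + 4)*(z + 6).
Partial-fraction decomposition: 71/(90*(z + 6)) - 49/(60*(z + 4)) + 13/(105*(z + 1)) - 43/(630*(z - 6)) - 1/(36*z).
Integrate each term: A/(z−a) contributes A·log|z−a|.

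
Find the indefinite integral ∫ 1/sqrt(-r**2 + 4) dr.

asin(r/2) + C

Substitute r = 2·sin(θ), so dr = 2·cos(θ) dθ and the radical becomes sqrt(-r**2 + 4) = 2·cos(θ) by the Pythagorean identity.
Integrate the resulting trig expression in θ, then back-substitute θ = asin(r/2), sin(θ) = r/2, cos(θ) = sqrt(-r**2 + 4)/2 (absorbing any constant into C).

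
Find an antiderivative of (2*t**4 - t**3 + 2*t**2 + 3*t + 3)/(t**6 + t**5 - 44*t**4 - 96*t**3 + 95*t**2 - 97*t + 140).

Factor the denominator: (t - 7)*(t - 1)*(t + 4)*(t + 5)*(t**2 + 1).
Partial-fraction decomposition: (519*t + 83)/(22100*(t**2 + 1)) - 157/(208*(t + 5)) + 599/(935*(t + 4)) - 1/(40*(t - 1)) + 509/(4400*(t - 7)).
Integrate each term; A/(t−a) gives A·log|t−a|; the (Bt+D)/(t²+p²) term gives a log and an atan.

509*log(t - 7)/4400 - log(t - 1)/40 + 599*log(t + 4)/935 - 157*log(t + 5)/208 + 519*log(t**2 + 1)/44200 + 83*atan(t)/22100 + C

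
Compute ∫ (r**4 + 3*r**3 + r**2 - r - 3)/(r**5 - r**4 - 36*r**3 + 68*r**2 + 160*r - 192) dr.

Factor the denominator: (r - 4)**2*(r - 1)*(r + 2)*(r + 6).
Partial-fraction decomposition: 687/(2800*(r + 6)) + 5/(432*(r + 2)) + 1/(189*(r - 1)) + 166/(225*(r - 4)) + 457/(180*(r - 4)**2).
Integrate each term; A/(r−a) gives A·log|r−a|; A/(r−a)² gives −A/(r−a).

166*log(r - 4)/225 + log(r - 1)/189 + 5*log(r + 2)/432 + 687*log(r + 6)/2800 - 457/(180*r - 720) + C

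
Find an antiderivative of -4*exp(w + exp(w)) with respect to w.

Let u = exp(w), so du = (exp(w)) dw.
Rewriting, the integral becomes -4·∫ e^u du = -4·e^u.
Substituting back, u = exp(w).

-4*exp(exp(w)) + C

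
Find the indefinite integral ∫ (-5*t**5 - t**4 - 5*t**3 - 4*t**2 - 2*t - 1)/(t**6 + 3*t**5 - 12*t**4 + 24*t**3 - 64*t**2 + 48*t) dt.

Factor the denominator: t*(t - 2)*(t - 1)*(t + 6)*(t**2 + 4).
Partial-fraction decomposition: -(62*t + 1)/(80*(t**2 + 4)) - 38531/(13440*(t + 6)) + 18/(35*(t - 1)) - 237/(128*(t - 2)) - 1/(48*t).
Integrate each term; A/(t−a) gives A·log|t−a|; the (Bt+D)/(t²+p²) term gives a log and an atan.

-log(t)/48 - 237*log(t - 2)/128 + 18*log(t - 1)/35 - 38531*log(t + 6)/13440 - 31*log(t**2 + 4)/80 - atan(t/2)/160 + C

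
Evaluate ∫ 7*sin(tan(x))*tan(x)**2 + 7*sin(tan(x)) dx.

-7*cos(tan(x)) + C

Let u = tan(x), so du = (tan(x)**2 + 1) dx.
Rewriting, the integral becomes 7·∫ sin(u) du = 7·-cos(u).
Substituting back, u = tan(x).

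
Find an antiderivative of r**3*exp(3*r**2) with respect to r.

Let u = r², du = 2r dr; rewrite as (1/2)∫ u^1·exp(3u) du.
Now integrate by parts 1 time.

(3*r**2 - 1)*exp(3*r**2)/18 + C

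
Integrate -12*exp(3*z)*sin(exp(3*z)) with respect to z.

Let u = exp(3*z), so du = (3*exp(3*z)) dz.
Rewriting, the integral becomes -4·∫ sin(u) du = -4·-cos(u).
Substituting back, u = exp(3*z).

4*cos(exp(3*z)) + C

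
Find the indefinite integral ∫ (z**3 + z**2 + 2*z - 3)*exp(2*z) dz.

(4*z**3 - 2*z**2 + 10*z - 17)*exp(2*z)/8 + C

Use integration by parts with u = z**3 + z**2 + 2*z - 3, dv = exp(2*z) dz, so v = exp(2*z)/2.
Apply parts 3 times (tabular method): alternate signs, differentiate u down to 0, integrate dv up.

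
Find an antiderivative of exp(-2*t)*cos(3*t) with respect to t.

3*exp(-2*t)*sin(3*t)/13 - 2*exp(-2*t)*cos(3*t)/13 + C

Let I denote the integral. Integrate by parts with u = cos(3*t), dv = exp(-2*t) dt, so v = -exp(-2*t)/2: I = -exp(-2*t)*cos(3*t)/2 − (3/2)·∫ exp(-2*t)*sin(3*t) dt.
Apply parts again with u = sin(3*t), dv = exp(-2*t) dt: ∫ exp(-2*t)*sin(3*t) dt = -exp(-2*t)*sin(3*t)/2 + (3/2)·I. Substituting back brings back I: I = 3*exp(-2*t)*sin(3*t)/4 - exp(-2*t)*cos(3*t)/2 − (9/4)·I.
Solving for I: (1 + 9/4)·I equals the remaining terms, so I = (4/13)·(3*exp(-2*t)*sin(3*t)/4 - exp(-2*t)*cos(3*t)/2).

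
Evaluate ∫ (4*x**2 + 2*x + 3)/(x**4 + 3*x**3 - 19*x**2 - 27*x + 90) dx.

15*log(x - 3)/16 - 23*log(x - 2)/35 + 11*log(x + 3)/20 - 93*log(x + 5)/112 + C

Factor the denominator: (x - 3)*(x - 2)*(x + 3)*(x + 5).
Partial-fraction decomposition: -93/(112*(x + 5)) + 11/(20*(x + 3)) - 23/(35*(x - 2)) + 15/(16*(x - 3)).
Integrate each term: A/(x−a) contributes A·log|x−a|.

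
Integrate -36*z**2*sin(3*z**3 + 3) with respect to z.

4*cos(3*z**3 + 3) + C

Let u = 3*z**3 + 3, so du = (9*z**2) dz.
Rewriting, the integral becomes -4·∫ sin(u) du = -4·-cos(u).
Substituting back, u = 3*z**3 + 3.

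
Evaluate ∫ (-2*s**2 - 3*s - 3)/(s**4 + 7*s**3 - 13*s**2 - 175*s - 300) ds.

-17*log(s - 5)/180 + 3*log(s + 3)/4 - 23*log(s + 4)/9 + 19*log(s + 5)/10 + C

Factor the denominator: (s - 5)*(s + 3)*(s + 4)*(s + 5).
Partial-fraction decomposition: 19/(10*(s + 5)) - 23/(9*(s + 4)) + 3/(4*(s + 3)) - 17/(180*(s - 5)).
Integrate each term: A/(s−a) contributes A·log|s−a|.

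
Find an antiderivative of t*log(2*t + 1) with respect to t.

t**2*log(2*t + 1)/2 - t**2/4 + t/4 - log(2*t + 1)/8 + C

Use integration by parts with u = log(2*t + 1), dv = t dt.
Then du = 2/(2*t + 1) dt and v = t**2/2.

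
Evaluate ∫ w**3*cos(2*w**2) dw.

Let u = w², du = 2w dw; rewrite as (1/2)∫ u^1·cos(2u) du.
Now integrate by parts 1 time.

w**2*sin(2*w**2)/4 + cos(2*w**2)/8 + C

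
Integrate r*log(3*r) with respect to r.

Use integration by parts with u = log(3*r), dv = r dr.
Then du = 1/r dr and v = r**2/2.

r**2*(log(r) + log(3))/2 - r**2/4 + C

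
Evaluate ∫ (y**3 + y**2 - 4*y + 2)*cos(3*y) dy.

Use integration by parts with u = y**3 + y**2 - 4*y + 2, dv = cos(3*y) dy, so v = sin(3*y)/3.
Apply parts 3 times (tabular method): alternate signs, differentiate u down to 0, integrate dv up.

y**3*sin(3*y)/3 + y**2*sin(3*y)/3 + y**2*cos(3*y)/3 - 14*y*sin(3*y)/9 + 2*y*cos(3*y)/9 + 16*sin(3*y)/27 - 14*cos(3*y)/27 + C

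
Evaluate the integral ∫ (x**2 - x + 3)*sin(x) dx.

Use integration by parts with u = x**2 - x + 3, dv = sin(x) dx, so v = -cos(x).
Apply parts 2 times (tabular method): alternate signs, differentiate u down to 0, integrate dv up.

-x**2*cos(x) + 2*x*sin(x) + x*cos(x) - sin(x) - cos(x) + C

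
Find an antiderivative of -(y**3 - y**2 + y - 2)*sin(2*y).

y**3*cos(2*y)/2 - 3*y**2*sin(2*y)/4 - y**2*cos(2*y)/2 + y*sin(2*y)/2 - y*cos(2*y)/4 + sin(2*y)/8 - 3*cos(2*y)/4 + C

Use integration by parts with u = y**3 - y**2 + y - 2, dv = -sin(2*y) dy, so v = cos(2*y)/2.
Apply parts 3 times (tabular method): alternate signs, differentiate u down to 0, integrate dv up.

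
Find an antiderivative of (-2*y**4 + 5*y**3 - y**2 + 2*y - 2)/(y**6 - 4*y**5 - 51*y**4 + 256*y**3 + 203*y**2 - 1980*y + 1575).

-71*log(y - 5)/3072 - log(y - 3)/15 - log(y - 1)/512 - 157*log(y + 3)/3072 + 1097*log(y + 7)/7680 + 107/(128*y - 640) + C

Factor the denominator: (y - 5)**2*(y - 3)*(y - 1)*(y + 3)*(y + 7).
Partial-fraction decomposition: 1097/(7680*(y + 7)) - 157/(3072*(y + 3)) - 1/(512*(y - 1)) - 1/(15*(y - 3)) - 71/(3072*(y - 5)) - 107/(128*(y - 5)**2).
Integrate each term; A/(y−a) gives A·log|y−a|; A/(y−a)² gives −A/(y−a).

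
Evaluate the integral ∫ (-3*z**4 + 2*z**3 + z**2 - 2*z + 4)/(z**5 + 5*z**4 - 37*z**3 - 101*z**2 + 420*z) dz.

log(z)/105 - 157*log(z - 4)/99 + 91*log(z - 3)/120 + 1043*log(z + 5)/360 - 3911*log(z + 7)/770 + C

Factor the denominator: z*(z - 4)*(z - 3)*(z + 5)*(z + 7).
Partial-fraction decomposition: -3911/(770*(z + 7)) + 1043/(360*(z + 5)) + 91/(120*(z - 3)) - 157/(99*(z - 4)) + 1/(105*z).
Integrate each term: A/(z−a) contributes A·log|z−a|.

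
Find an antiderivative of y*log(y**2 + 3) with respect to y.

Let u = y**2 + 3, so du = (2*y) dy.
The integral becomes (1/2)·∫ log(u) du; integrate by parts with u′=log(u), dv′=du.

y**2*log(y**2 + 3)/2 - y**2/2 + 3*log(y**2 + 3)/2 + C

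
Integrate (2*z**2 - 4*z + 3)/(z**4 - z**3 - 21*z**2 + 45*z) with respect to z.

Factor the denominator: z*(z - 3)**2*(z + 5).
Partial-fraction decomposition: -73/(320*(z + 5)) + 31/(192*(z - 3)) + 3/(8*(z - 3)**2) + 1/(15*z).
Integrate each term; A/(z−a) gives A·log|z−a|; A/(z−a)² gives −A/(z−a).

log(z)/15 + 31*log(z - 3)/192 - 73*log(z + 5)/320 - 3/(8*z - 24) + C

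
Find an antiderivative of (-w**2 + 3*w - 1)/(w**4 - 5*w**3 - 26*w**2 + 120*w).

-log(w)/120 - 19*log(w - 6)/132 + 5*log(w - 4)/72 + 41*log(w + 5)/495 + C

Factor the denominator: w*(w - 6)*(w - 4)*(w + 5).
Partial-fraction decomposition: 41/(495*(w + 5)) + 5/(72*(w - 4)) - 19/(132*(w - 6)) - 1/(120*w).
Integrate each term: A/(w−a) contributes A·log|w−a|.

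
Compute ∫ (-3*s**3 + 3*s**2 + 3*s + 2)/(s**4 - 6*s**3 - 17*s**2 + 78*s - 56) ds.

-859*log(s - 7)/330 + 2*log(s - 2)/15 + log(s - 1)/6 - 23*log(s + 4)/33 + C

Factor the denominator: (s - 7)*(s - 2)*(s - 1)*(s + 4).
Partial-fraction decomposition: -23/(33*(s + 4)) + 1/(6*(s - 1)) + 2/(15*(s - 2)) - 859/(330*(s - 7)).
Integrate each term: A/(s−a) contributes A·log|s−a|.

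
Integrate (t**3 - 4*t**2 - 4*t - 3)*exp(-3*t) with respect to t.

Use integration by parts with u = t**3 - 4*t**2 - 4*t - 3, dv = exp(-3*t) dt, so v = -exp(-3*t)/3.
Apply parts 3 times (tabular method): alternate signs, differentiate u down to 0, integrate dv up.

(-t**3 + 3*t**2 + 6*t + 5)*exp(-3*t)/3 + C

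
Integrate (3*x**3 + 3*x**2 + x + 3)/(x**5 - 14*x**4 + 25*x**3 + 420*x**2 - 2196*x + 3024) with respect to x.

Factor the denominator: (x - 7)*(x - 6)*(x - 4)*(x - 3)*(x + 6).
Partial-fraction decomposition: -181/(4680*(x + 6)) - 19/(18*(x - 3)) + 247/(60*(x - 4)) - 85/(8*(x - 6)) + 593/(78*(x - 7)).
Integrate each term: A/(x−a) contributes A·log|x−a|.

593*log(x - 7)/78 - 85*log(x - 6)/8 + 247*log(x - 4)/60 - 19*log(x - 3)/18 - 181*log(x + 6)/4680 + C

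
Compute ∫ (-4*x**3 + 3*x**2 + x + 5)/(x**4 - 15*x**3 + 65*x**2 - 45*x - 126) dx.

Factor the denominator: (x - 7)*(x - 6)*(x - 3)*(x + 1).
Partial-fraction decomposition: -11/(224*(x + 1)) - 73/(48*(x - 3)) + 745/(21*(x - 6)) - 1213/(32*(x - 7)).
Integrate each term: A/(x−a) contributes A·log|x−a|.

-1213*log(x - 7)/32 + 745*log(x - 6)/21 - 73*log(x - 3)/48 - 11*log(x + 1)/224 + C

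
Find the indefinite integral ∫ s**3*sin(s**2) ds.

Let u = s², du = 2s ds; rewrite as (1/2)∫ u^1·sin(1u) du.
Now integrate by parts 1 time.

-s**2*cos(s**2)/2 + sin(s**2)/2 + C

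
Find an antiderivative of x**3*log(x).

Use integration by parts with u = log(x), dv = x**3 dx.
Then du = 1/x dx and v = x**4/4.

x**4*log(x)/4 - x**4/16 + C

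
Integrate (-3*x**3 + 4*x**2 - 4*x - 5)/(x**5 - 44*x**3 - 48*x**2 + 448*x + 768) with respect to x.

-533*log(x - 6)/1600 + 149*log(x - 4)/768 + 43*log(x + 2)/192 - 543*log(x + 4)/6400 + 267/(160*x + 640) + C

Factor the denominator: (x - 6)*(x - 4)*(x + 2)*(x + 4)**2.
Partial-fraction decomposition: -543/(6400*(x + 4)) - 267/(160*(x + 4)**2) + 43/(192*(x + 2)) + 149/(768*(x - 4)) - 533/(1600*(x - 6)).
Integrate each term; A/(x−a) gives A·log|x−a|; A/(x−a)² gives −A/(x−a).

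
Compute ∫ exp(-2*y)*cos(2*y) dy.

exp(-2*y)*sin(2*y)/4 - exp(-2*y)*cos(2*y)/4 + C

Let I denote the integral. Integrate by parts with u = cos(2*y), dv = exp(-2*y) dy, so v = -exp(-2*y)/2: I = -exp(-2*y)*cos(2*y)/2 − ∫ exp(-2*y)*sin(2*y) dy.
Apply parts again with u = sin(2*y), dv = exp(-2*y) dy: ∫ exp(-2*y)*sin(2*y) dy = -exp(-2*y)*sin(2*y)/2 + I. Substituting back brings back I: I = exp(-2*y)*sin(2*y)/2 - exp(-2*y)*cos(2*y)/2 − I.
Solving for I: (1 + 1)·I equals the remaining terms, so I = (1/2)·(exp(-2*y)*sin(2*y)/2 - exp(-2*y)*cos(2*y)/2).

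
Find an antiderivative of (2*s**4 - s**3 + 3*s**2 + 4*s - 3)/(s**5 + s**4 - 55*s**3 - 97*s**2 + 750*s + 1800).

Factor the denominator: (s - 6)*(s - 5)*(s + 3)*(s + 4)*(s + 5).
Partial-fraction decomposition: 1427/(220*(s + 5)) - 121/(18*(s + 4)) + 67/(48*(s + 3)) - 1217/(720*(s - 5)) + 167/(66*(s - 6)).
Integrate each term: A/(s−a) contributes A·log|s−a|.

167*log(s - 6)/66 - 1217*log(s - 5)/720 + 67*log(s + 3)/48 - 121*log(s + 4)/18 + 1427*log(s + 5)/220 + C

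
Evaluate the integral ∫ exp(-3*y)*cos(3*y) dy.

Let I denote the integral. Integrate by parts with u = cos(3*y), dv = exp(-3*y) dy, so v = -exp(-3*y)/3: I = -exp(-3*y)*cos(3*y)/3 − ∫ exp(-3*y)*sin(3*y) dy.
Apply parts again with u = sin(3*y), dv = exp(-3*y) dy: ∫ exp(-3*y)*sin(3*y) dy = -exp(-3*y)*sin(3*y)/3 + I. Substituting back brings back I: I = exp(-3*y)*sin(3*y)/3 - exp(-3*y)*cos(3*y)/3 − I.
Solving for I: (1 + 1)·I equals the remaining terms, so I = (1/2)·(exp(-3*y)*sin(3*y)/3 - exp(-3*y)*cos(3*y)/3).

exp(-3*y)*sin(3*y)/6 - exp(-3*y)*cos(3*y)/6 + C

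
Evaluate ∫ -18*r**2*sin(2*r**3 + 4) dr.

Let u = 2*r**3 + 4, so du = (6*r**2) dr.
Rewriting, the integral becomes -3·∫ sin(u) du = -3·-cos(u).
Substituting back, u = 2*r**3 + 4.

3*cos(2*r**3 + 4) + C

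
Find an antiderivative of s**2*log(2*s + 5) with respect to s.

Use integration by parts with u = log(2*s + 5), dv = s**2 ds.
Then du = 2/(2*s + 5) ds and v = s**3/3.

s**3*log(2*s + 5)/3 - s**3/9 + 5*s**2/12 - 25*s/12 + 125*log(2*s + 5)/24 + C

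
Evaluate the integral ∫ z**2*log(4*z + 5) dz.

Use integration by parts with u = log(4*z + 5), dv = z**2 dz.
Then du = 4/(4*z + 5) dz and v = z**3/3.

z**3*log(4*z + 5)/3 - z**3/9 + 5*z**2/24 - 25*z/48 + 125*log(4*z + 5)/192 + C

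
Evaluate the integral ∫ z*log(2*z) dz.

Use integration by parts with u = log(2*z), dv = z dz.
Then du = 1/z dz and v = z**2/2.

z**2*(log(z) + log(2))/2 - z**2/4 + C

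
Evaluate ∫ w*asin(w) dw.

w**2*asin(w)/2 + w*sqrt(-w**2 + 1)/4 - asin(w)/4 + C

Use integration by parts with u = arcsin(w), dv = w dw.
Then du = 1/sqrt(-w**2 + 1) dw.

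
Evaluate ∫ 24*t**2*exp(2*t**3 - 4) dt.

Let u = 2*t**3 - 4, so du = (6*t**2) dt.
Rewriting, the integral becomes 4·∫ e^u du = 4·e^u.
Substituting back, u = 2*t**3 - 4.

4*exp(2*t**3 - 4) + C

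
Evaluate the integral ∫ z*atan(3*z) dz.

z**2*atan(3*z)/2 - z/6 + atan(3*z)/18 + C

Use integration by parts with u = arctan(3*z), dv = z dz.
Then du = 3/(9*z**2 + 1) dz.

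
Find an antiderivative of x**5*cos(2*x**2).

x**4*sin(2*x**2)/4 + x**2*cos(2*x**2)/4 - sin(2*x**2)/8 + C

Let u = x², du = 2x dx; rewrite as (1/2)∫ u^2·cos(2u) du.
Now integrate by parts 2 times.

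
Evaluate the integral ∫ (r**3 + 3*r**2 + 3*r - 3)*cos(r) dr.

r**3*sin(r) + 3*r**2*sin(r) + 3*r**2*cos(r) - 3*r*sin(r) + 6*r*cos(r) - 9*sin(r) - 3*cos(r) + C

Use integration by parts with u = r**3 + 3*r**2 + 3*r - 3, dv = cos(r) dr, so v = sin(r).
Apply parts 3 times (tabular method): alternate signs, differentiate u down to 0, integrate dv up.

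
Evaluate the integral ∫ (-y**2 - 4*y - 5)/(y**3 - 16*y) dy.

5*log(y)/16 - 37*log(y - 4)/32 - 5*log(y + 4)/32 + C

Factor the denominator: y*(y - 4)*(y + 4).
Partial-fraction decomposition: -5/(32*(y + 4)) - 37/(32*(y - 4)) + 5/(16*y).
Integrate each term: A/(y−a) contributes A·log|y−a|.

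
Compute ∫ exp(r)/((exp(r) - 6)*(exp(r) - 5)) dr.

log(exp(r) - 6) - log(exp(r) - 5) + C

Let u = e^r, du = e^r dr.
The integral becomes ∫ du/((u-6)(u-5)); decompose into partial fractions.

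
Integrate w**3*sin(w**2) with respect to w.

Let u = w², du = 2w dw; rewrite as (1/2)∫ u^1·sin(1u) du.
Now integrate by parts 1 time.

-w**2*cos(w**2)/2 + sin(w**2)/2 + C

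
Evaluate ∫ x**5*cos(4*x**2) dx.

x**4*sin(4*x**2)/8 + x**2*cos(4*x**2)/16 - sin(4*x**2)/64 + C

Let u = x², du = 2x dx; rewrite as (1/2)∫ u^2·cos(4u) du.
Now integrate by parts 2 times.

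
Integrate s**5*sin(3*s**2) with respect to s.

-s**4*cos(3*s**2)/6 + s**2*sin(3*s**2)/9 + cos(3*s**2)/27 + C

Let u = s², du = 2s ds; rewrite as (1/2)∫ u^2·sin(3u) du.
Now integrate by parts 2 times.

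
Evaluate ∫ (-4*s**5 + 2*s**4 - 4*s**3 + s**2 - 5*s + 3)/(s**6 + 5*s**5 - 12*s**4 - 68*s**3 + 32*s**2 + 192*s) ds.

Factor the denominator: s*(s - 3)*(s - 2)*(s + 2)*(s + 4)**2.
Partial-fraction decomposition: -53941/(28224*(s + 4)) + 4903/(336*(s + 4)**2) - 209/(160*(s + 2)) + 131/(288*(s - 2)) - 307/(245*(s - 3)) + 1/(64*s).
Integrate each term; A/(s−a) gives A·log|s−a|; A/(s−a)² gives −A/(s−a).

log(s)/64 - 307*log(s - 3)/245 + 131*log(s - 2)/288 - 209*log(s + 2)/160 - 53941*log(s + 4)/28224 - 4903/(336*s + 1344) + C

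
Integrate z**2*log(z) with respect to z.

z**3*log(z)/3 - z**3/9 + C

Use integration by parts with u = log(z), dv = z**2 dz.
Then du = 1/z dz and v = z**3/3.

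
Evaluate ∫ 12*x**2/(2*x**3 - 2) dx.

2*log(2*x**3 - 2) + C

Let u = 2*x**3 - 2, so du = (6*x**2) dx.
Rewriting, the integral becomes 2·∫ 1/u du = 2·log(u).
Substituting back, u = 2*x**3 - 2.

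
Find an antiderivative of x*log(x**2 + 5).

x**2*log(x**2 + 5)/2 - x**2/2 + 5*log(x**2 + 5)/2 + C

Let u = x**2 + 5, so du = (2*x) dx.
The integral becomes (1/2)·∫ log(u) du; integrate by parts with u′=log(u), dv′=du.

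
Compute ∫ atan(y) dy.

y*atan(y) - log(y**2 + 1)/2 + C

Use integration by parts with u = arctan(y), dv = dy.
Then du = 1/(y**2 + 1) dy.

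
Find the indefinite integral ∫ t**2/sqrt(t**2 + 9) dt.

Substitute t = 3·tan(θ), so dt = 3·sec(θ)^2 dθ and the radical becomes sqrt(t**2 + 9) = 3·sec(θ) by the Pythagorean identity.
Integrate the resulting trig expression in θ, then back-substitute tan(θ) = t/3, sec(θ) = sqrt(t**2 + 9)/3 (absorbing any constant into C).

t*sqrt(t**2 + 9)/2 - 9*log(t + sqrt(t**2 + 9))/2 + C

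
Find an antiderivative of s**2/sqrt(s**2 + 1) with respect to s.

s*sqrt(s**2 + 1)/2 - log(s + sqrt(s**2 + 1))/2 + C

Substitute s = tan(θ), so ds = sec(θ)^2 dθ and the radical becomes sqrt(s**2 + 1) = sec(θ) by the Pythagorean identity.
Integrate the resulting trig expression in θ, then back-substitute tan(θ) = s, sec(θ) = sqrt(s**2 + 1) (absorbing any constant into C).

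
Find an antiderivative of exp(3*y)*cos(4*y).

Let I denote the integral. Integrate by parts with u = cos(4*y), dv = exp(3*y) dy, so v = exp(3*y)/3: I = exp(3*y)*cos(4*y)/3 + (4/3)·∫ exp(3*y)*sin(4*y) dy.
Apply parts again with u = sin(4*y), dv = exp(3*y) dy: ∫ exp(3*y)*sin(4*y) dy = exp(3*y)*sin(4*y)/3 − (4/3)·I. Substituting back brings back I: I = 4*exp(3*y)*sin(4*y)/9 + exp(3*y)*cos(4*y)/3 − (16/9)·I.
Solving for I: (1 + 16/9)·I equals the remaining terms, so I = (9/25)·(4*exp(3*y)*sin(4*y)/9 + exp(3*y)*cos(4*y)/3).

4*exp(3*y)*sin(4*y)/25 + 3*exp(3*y)*cos(4*y)/25 + C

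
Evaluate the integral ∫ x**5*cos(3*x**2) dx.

Let u = x², du = 2x dx; rewrite as (1/2)∫ u^2·cos(3u) du.
Now integrate by parts 2 times.

x**4*sin(3*x**2)/6 + x**2*cos(3*x**2)/9 - sin(3*x**2)/27 + C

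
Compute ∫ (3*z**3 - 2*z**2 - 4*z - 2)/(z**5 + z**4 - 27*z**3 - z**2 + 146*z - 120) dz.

Factor the denominator: (z - 4)*(z - 2)*(z - 1)*(z + 3)*(z + 5).
Partial-fraction decomposition: -407/(756*(z + 5)) + 89/(280*(z + 3)) - 5/(72*(z - 1)) - 3/(35*(z - 2)) + 71/(189*(z - 4)).
Integrate each term: A/(z−a) contributes A·log|z−a|.

71*log(z - 4)/189 - 3*log(z - 2)/35 - 5*log(z - 1)/72 + 89*log(z + 3)/280 - 407*log(z + 5)/756 + C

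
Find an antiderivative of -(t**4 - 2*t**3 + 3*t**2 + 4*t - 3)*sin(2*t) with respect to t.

t**4*cos(2*t)/2 - t**3*sin(2*t) - t**3*cos(2*t) + 3*t**2*sin(2*t)/2 + 7*t*cos(2*t)/2 - 7*sin(2*t)/4 - 3*cos(2*t)/2 + C

Use integration by parts with u = t**4 - 2*t**3 + 3*t**2 + 4*t - 3, dv = -sin(2*t) dt, so v = cos(2*t)/2.
Apply parts 4 times (tabular method): alternate signs, differentiate u down to 0, integrate dv up.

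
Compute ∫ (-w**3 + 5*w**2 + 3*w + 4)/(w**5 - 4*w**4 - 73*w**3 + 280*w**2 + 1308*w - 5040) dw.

Factor the denominator: (w - 7)*(w - 5)*(w - 4)*(w + 6)**2.
Partial-fraction decomposition: 22411/(511225*(w + 6)) - 191/(715*(w + 6)**2) + 8/(75*(w - 4)) - 19/(242*(w - 5)) - 73/(1014*(w - 7)).
Integrate each term; A/(w−a) gives A·log|w−a|; A/(w−a)² gives −A/(w−a).

-73*log(w - 7)/1014 - 19*log(w - 5)/242 + 8*log(w - 4)/75 + 22411*log(w + 6)/511225 + 191/(715*w + 4290) + C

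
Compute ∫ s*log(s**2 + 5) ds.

Let u = s**2 + 5, so du = (2*s) ds.
The integral becomes (1/2)·∫ log(u) du; integrate by parts with u′=log(u), dv′=du.

s**2*log(s**2 + 5)/2 - s**2/2 + 5*log(s**2 + 5)/2 + C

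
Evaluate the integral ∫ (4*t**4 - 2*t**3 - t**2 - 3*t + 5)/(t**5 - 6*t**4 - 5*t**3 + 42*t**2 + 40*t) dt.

log(t)/8 + 443*log(t - 5)/42 - 291*log(t - 4)/40 - 13*log(t + 1)/30 + 29*log(t + 2)/28 + C

Factor the denominator: t*(t - 5)*(t - 4)*(t + 1)*(t + 2).
Partial-fraction decomposition: 29/(28*(t + 2)) - 13/(30*(t + 1)) - 291/(40*(t - 4)) + 443/(42*(t - 5)) + 1/(8*t).
Integrate each term: A/(t−a) contributes A·log|t−a|.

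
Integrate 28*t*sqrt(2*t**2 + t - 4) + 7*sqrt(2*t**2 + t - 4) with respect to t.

14*(2*t**2 + t - 4)**(3/2)/3 + C

Let u = 2*t**2 + t - 4, so du = (4*t + 1) dt.
Rewriting, the integral becomes 7·∫ √u du = 7·(2/3)u^(3/2).
Substituting back, u = 2*t**2 + t - 4.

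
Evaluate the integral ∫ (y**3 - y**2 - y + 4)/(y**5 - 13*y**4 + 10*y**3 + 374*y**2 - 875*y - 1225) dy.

-593*log(y - 7)/1536 + 33*log(y - 5)/80 - log(y + 1)/512 - 47*log(y + 5)/1920 - 97/(64*y - 448) + C

Factor the denominator: (y - 7)**2*(y - 5)*(y + 1)*(y + 5).
Partial-fraction decomposition: -47/(1920*(y + 5)) - 1/(512*(y + 1)) + 33/(80*(y - 5)) - 593/(1536*(y - 7)) + 97/(64*(y - 7)**2).
Integrate each term; A/(y−a) gives A·log|y−a|; A/(y−a)² gives −A/(y−a).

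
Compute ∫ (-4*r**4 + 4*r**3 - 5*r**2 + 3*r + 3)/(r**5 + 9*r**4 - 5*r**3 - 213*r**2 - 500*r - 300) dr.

-301*log(r - 5)/660 + 13*log(r + 1)/120 - 17*log(r + 2)/12 + 3137*log(r + 5)/120 - 6243*log(r + 6)/220 + C

Factor the denominator: (r - 5)*(r + 1)*(r + 2)*(r + 5)*(r + 6).
Partial-fraction decomposition: -6243/(220*(r + 6)) + 3137/(120*(r + 5)) - 17/(12*(r + 2)) + 13/(120*(r + 1)) - 301/(660*(r - 5)).
Integrate each term: A/(r−a) contributes A·log|r−a|.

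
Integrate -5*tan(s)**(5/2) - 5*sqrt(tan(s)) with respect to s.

-10*tan(s)**(3/2)/3 + C

Let u = tan(s), so du = (tan(s)**2 + 1) ds.
Rewriting, the integral becomes -5·∫ √u du = -5·(2/3)u^(3/2).
Substituting back, u = tan(s).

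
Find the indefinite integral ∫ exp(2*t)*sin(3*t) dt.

Let I denote the integral. Integrate by parts with u = sin(3*t), dv = exp(2*t) dt, so v = exp(2*t)/2: I = exp(2*t)*sin(3*t)/2 − (3/2)·∫ exp(2*t)*cos(3*t) dt.
Apply parts again with u = cos(3*t), dv = exp(2*t) dt: ∫ exp(2*t)*cos(3*t) dt = exp(2*t)*cos(3*t)/2 + (3/2)·I. Substituting back brings back I: I = exp(2*t)*sin(3*t)/2 - 3*exp(2*t)*cos(3*t)/4 − (9/4)·I.
Solving for I: (1 + 9/4)·I equals the remaining terms, so I = (4/13)·(exp(2*t)*sin(3*t)/2 - 3*exp(2*t)*cos(3*t)/4).

2*exp(2*t)*sin(3*t)/13 - 3*exp(2*t)*cos(3*t)/13 + C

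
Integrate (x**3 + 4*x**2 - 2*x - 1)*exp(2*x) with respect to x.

(4*x**3 + 10*x**2 - 18*x + 5)*exp(2*x)/8 + C

Use integration by parts with u = x**3 + 4*x**2 - 2*x - 1, dv = exp(2*x) dx, so v = exp(2*x)/2.
Apply parts 3 times (tabular method): alternate signs, differentiate u down to 0, integrate dv up.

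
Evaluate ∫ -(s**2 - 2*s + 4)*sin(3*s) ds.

Use integration by parts with u = s**2 - 2*s + 4, dv = -sin(3*s) ds, so v = cos(3*s)/3.
Apply parts 2 times (tabular method): alternate signs, differentiate u down to 0, integrate dv up.

s**2*cos(3*s)/3 - 2*s*sin(3*s)/9 - 2*s*cos(3*s)/3 + 2*sin(3*s)/9 + 34*cos(3*s)/27 + C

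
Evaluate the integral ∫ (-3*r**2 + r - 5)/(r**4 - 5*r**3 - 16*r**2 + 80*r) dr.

-log(r)/16 - 5*log(r - 5)/3 + 49*log(r - 4)/32 + 19*log(r + 4)/96 + C

Factor the denominator: r*(r - 5)*(r - 4)*(r + 4).
Partial-fraction decomposition: 19/(96*(r + 4)) + 49/(32*(r - 4)) - 5/(3*(r - 5)) - 1/(16*r).
Integrate each term: A/(r−a) contributes A·log|r−a|.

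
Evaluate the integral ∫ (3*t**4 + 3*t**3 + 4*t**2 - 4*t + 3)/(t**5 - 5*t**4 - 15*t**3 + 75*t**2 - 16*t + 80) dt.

Factor the denominator: (t - 5)*(t - 4)*(t + 4)*(t**2 + 1).
Partial-fraction decomposition: -(33*t - 17)/(442*(t**2 + 1)) + 659/(1224*(t + 4)) - 1011/(136*(t - 4)) + 2333/(234*(t - 5)).
Integrate each term; A/(t−a) gives A·log|t−a|; the (Bt+D)/(t²+p²) term gives a log and an atan.

2333*log(t - 5)/234 - 1011*log(t - 4)/136 + 659*log(t + 4)/1224 - 33*log(t**2 + 1)/884 + atan(t)/26 + C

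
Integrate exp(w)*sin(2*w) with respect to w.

exp(w)*sin(2*w)/5 - 2*exp(w)*cos(2*w)/5 + C

Let I denote the integral. Integrate by parts with u = sin(2*w), dv = exp(w) dw, so v = exp(w): I = exp(w)*sin(2*w) − 2·∫ exp(w)*cos(2*w) dw.
Apply parts again with u = cos(2*w), dv = exp(w) dw: ∫ exp(w)*cos(2*w) dw = exp(w)*cos(2*w) + 2·I. Substituting back brings back I: I = exp(w)*sin(2*w) - 2*exp(w)*cos(2*w) − 4·I.
Solving for I: (1 + 4)·I equals the remaining terms, so I = (1/5)·(exp(w)*sin(2*w) - 2*exp(w)*cos(2*w)).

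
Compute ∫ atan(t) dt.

t*atan(t) - log(t**2 + 1)/2 + C

Use integration by parts with u = arctan(t), dv = dt.
Then du = 1/(t**2 + 1) dt.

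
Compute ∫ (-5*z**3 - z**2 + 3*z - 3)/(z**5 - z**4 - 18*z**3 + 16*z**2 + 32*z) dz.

Factor the denominator: z*(z - 4)*(z - 2)*(z + 1)*(z + 4).
Partial-fraction decomposition: 289/(576*(z + 4)) + 2/(45*(z + 1)) + 41/(72*(z - 2)) - 327/(320*(z - 4)) - 3/(32*z).
Integrate each term: A/(z−a) contributes A·log|z−a|.

-3*log(z)/32 - 327*log(z - 4)/320 + 41*log(z - 2)/72 + 2*log(z + 1)/45 + 289*log(z + 4)/576 + C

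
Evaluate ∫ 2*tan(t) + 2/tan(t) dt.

Let u = tan(t), so du = (tan(t)**2 + 1) dt.
Rewriting, the integral becomes 2·∫ 1/u du = 2·log(u).
Substituting back, u = tan(t).

2*log(tan(t)) + C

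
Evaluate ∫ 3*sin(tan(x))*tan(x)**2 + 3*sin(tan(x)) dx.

Let u = tan(x), so du = (tan(x)**2 + 1) dx.
Rewriting, the integral becomes 3·∫ sin(u) du = 3·-cos(u).
Substituting back, u = tan(x).

-3*cos(tan(x)) + C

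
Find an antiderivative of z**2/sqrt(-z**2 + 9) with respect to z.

-z*sqrt(-z**2 + 9)/2 + 9*asin(z/3)/2 + C

Substitute z = 3·sin(θ), so dz = 3·cos(θ) dθ and the radical becomes sqrt(-z**2 + 9) = 3·cos(θ) by the Pythagorean identity.
Integrate the resulting trig expression in θ, then back-substitute θ = asin(z/3), sin(θ) = z/3, cos(θ) = sqrt(-z**2 + 9)/3 (absorbing any constant into C).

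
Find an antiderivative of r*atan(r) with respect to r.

Use integration by parts with u = arctan(r), dv = r dr.
Then du = 1/(r**2 + 1) dr.

r**2*atan(r)/2 - r/2 + atan(r)/2 + C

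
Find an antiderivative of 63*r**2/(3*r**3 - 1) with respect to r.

7*log(3*r**3 - 1) + C

Let u = 3*r**3 - 1, so du = (9*r**2) dr.
Rewriting, the integral becomes 7·∫ 1/u du = 7·log(u).
Substituting back, u = 3*r**3 - 1.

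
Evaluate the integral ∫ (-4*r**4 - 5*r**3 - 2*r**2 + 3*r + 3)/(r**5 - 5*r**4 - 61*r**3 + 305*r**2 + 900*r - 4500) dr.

-2105*log(r - 6)/44 + 49463*log(r - 5)/1100 + 1937*log(r + 5)/1100 - 127*log(r + 6)/44 - 287/(10*r - 50) + C

Factor the denominator: (r - 6)*(r - 5)**2*(r + 5)*(r + 6).
Partial-fraction decomposition: -127/(44*(r + 6)) + 1937/(1100*(r + 5)) + 49463/(1100*(r - 5)) + 287/(10*(r - 5)**2) - 2105/(44*(r - 6)).
Integrate each term; A/(r−a) gives A·log|r−a|; A/(r−a)² gives −A/(r−a).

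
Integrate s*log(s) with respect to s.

s**2*log(s)/2 - s**2/4 + C

Use integration by parts with u = log(s), dv = s ds.
Then du = 1/s ds and v = s**2/2.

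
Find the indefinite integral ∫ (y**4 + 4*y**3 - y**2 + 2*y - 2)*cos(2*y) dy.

y**4*sin(2*y)/2 + 2*y**3*sin(2*y) + y**3*cos(2*y) - 2*y**2*sin(2*y) + 3*y**2*cos(2*y) - 2*y*sin(2*y) - 2*y*cos(2*y) - cos(2*y) + C

Use integration by parts with u = y**4 + 4*y**3 - y**2 + 2*y - 2, dv = cos(2*y) dy, so v = sin(2*y)/2.
Apply parts 4 times (tabular method): alternate signs, differentiate u down to 0, integrate dv up.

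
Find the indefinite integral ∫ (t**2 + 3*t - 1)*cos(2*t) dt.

Use integration by parts with u = t**2 + 3*t - 1, dv = cos(2*t) dt, so v = sin(2*t)/2.
Apply parts 2 times (tabular method): alternate signs, differentiate u down to 0, integrate dv up.

t**2*sin(2*t)/2 + 3*t*sin(2*t)/2 + t*cos(2*t)/2 - 3*sin(2*t)/4 + 3*cos(2*t)/4 + C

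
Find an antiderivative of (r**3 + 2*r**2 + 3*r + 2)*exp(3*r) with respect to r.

(9*r**3 + 9*r**2 + 21*r + 11)*exp(3*r)/27 + C

Use integration by parts with u = r**3 + 2*r**2 + 3*r + 2, dv = exp(3*r) dr, so v = exp(3*r)/3.
Apply parts 3 times (tabular method): alternate signs, differentiate u down to 0, integrate dv up.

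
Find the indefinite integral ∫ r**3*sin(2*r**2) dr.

Let u = r², du = 2r dr; rewrite as (1/2)∫ u^1·sin(2u) du.
Now integrate by parts 1 time.

-r**2*cos(2*r**2)/4 + sin(2*r**2)/8 + C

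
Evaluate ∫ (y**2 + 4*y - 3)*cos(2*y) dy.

Use integration by parts with u = y**2 + 4*y - 3, dv = cos(2*y) dy, so v = sin(2*y)/2.
Apply parts 2 times (tabular method): alternate signs, differentiate u down to 0, integrate dv up.

y**2*sin(2*y)/2 + 2*y*sin(2*y) + y*cos(2*y)/2 - 7*sin(2*y)/4 + cos(2*y) + C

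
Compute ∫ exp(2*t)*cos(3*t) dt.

3*exp(2*t)*sin(3*t)/13 + 2*exp(2*t)*cos(3*t)/13 + C

Let I denote the integral. Integrate by parts with u = cos(3*t), dv = exp(2*t) dt, so v = exp(2*t)/2: I = exp(2*t)*cos(3*t)/2 + (3/2)·∫ exp(2*t)*sin(3*t) dt.
Apply parts again with u = sin(3*t), dv = exp(2*t) dt: ∫ exp(2*t)*sin(3*t) dt = exp(2*t)*sin(3*t)/2 − (3/2)·I. Substituting back brings back I: I = 3*exp(2*t)*sin(3*t)/4 + exp(2*t)*cos(3*t)/2 − (9/4)·I.
Solving for I: (1 + 9/4)·I equals the remaining terms, so I = (4/13)·(3*exp(2*t)*sin(3*t)/4 + exp(2*t)*cos(3*t)/2).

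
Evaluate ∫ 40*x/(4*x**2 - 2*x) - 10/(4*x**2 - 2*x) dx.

5*log(4*x**2 - 2*x) + C

Let u = 4*x**2 - 2*x, so du = (8*x - 2) dx.
Rewriting, the integral becomes 5·∫ 1/u du = 5·log(u).
Substituting back, u = 4*x**2 - 2*x.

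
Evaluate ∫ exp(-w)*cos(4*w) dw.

Let I denote the integral. Integrate by parts with u = cos(4*w), dv = exp(-w) dw, so v = -exp(-w): I = -exp(-w)*cos(4*w) − 4·∫ exp(-w)*sin(4*w) dw.
Apply parts again with u = sin(4*w), dv = exp(-w) dw: ∫ exp(-w)*sin(4*w) dw = -exp(-w)*sin(4*w) + 4·I. Substituting back brings back I: I = 4*exp(-w)*sin(4*w) - exp(-w)*cos(4*w) − 16·I.
Solving for I: (1 + 16)·I equals the remaining terms, so I = (1/17)·(4*exp(-w)*sin(4*w) - exp(-w)*cos(4*w)).

4*exp(-w)*sin(4*w)/17 - exp(-w)*cos(4*w)/17 + C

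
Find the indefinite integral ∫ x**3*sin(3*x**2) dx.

Let u = x², du = 2x dx; rewrite as (1/2)∫ u^1·sin(3u) du.
Now integrate by parts 1 time.

-x**2*cos(3*x**2)/6 + sin(3*x**2)/18 + C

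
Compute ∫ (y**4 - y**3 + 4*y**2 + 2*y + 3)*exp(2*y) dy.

Use integration by parts with u = y**4 - y**3 + 4*y**2 + 2*y + 3, dv = exp(2*y) dy, so v = exp(2*y)/2.
Apply parts 4 times (tabular method): alternate signs, differentiate u down to 0, integrate dv up.

(4*y**4 - 12*y**3 + 34*y**2 - 26*y + 25)*exp(2*y)/8 + C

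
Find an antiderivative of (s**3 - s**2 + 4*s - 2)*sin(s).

Use integration by parts with u = s**3 - s**2 + 4*s - 2, dv = sin(s) ds, so v = -cos(s).
Apply parts 3 times (tabular method): alternate signs, differentiate u down to 0, integrate dv up.

-s**3*cos(s) + 3*s**2*sin(s) + s**2*cos(s) - 2*s*sin(s) + 2*s*cos(s) - 2*sin(s) + C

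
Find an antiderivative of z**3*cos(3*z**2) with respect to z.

z**2*sin(3*z**2)/6 + cos(3*z**2)/18 + C

Let u = z², du = 2z dz; rewrite as (1/2)∫ u^1·cos(3u) du.
Now integrate by parts 1 time.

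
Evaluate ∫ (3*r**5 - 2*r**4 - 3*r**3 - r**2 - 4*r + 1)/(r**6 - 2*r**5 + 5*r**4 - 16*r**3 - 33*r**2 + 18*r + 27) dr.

Factor the denominator: (r - 3)*(r - 1)*(r + 1)**2*(r**2 + 9).
Partial-fraction decomposition: 19*(46*r + 39)/(450*(r**2 + 9)) + 139/(800*(r + 1)) + 1/(40*(r + 1)**2) + 3/(40*(r - 1)) + 233/(288*(r - 3)).
Integrate each term; A/(r−a) gives A·log|r−a|; the (Br+D)/(r²+p²) term gives a log and an atan.

233*log(r - 3)/288 + 3*log(r - 1)/40 + 139*log(r + 1)/800 + 437*log(r**2 + 9)/450 + 247*atan(r/3)/450 - 1/(40*r + 40) + C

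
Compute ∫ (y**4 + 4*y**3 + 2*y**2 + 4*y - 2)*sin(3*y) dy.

-y**4*cos(3*y)/3 + 4*y**3*sin(3*y)/9 - 4*y**3*cos(3*y)/3 + 4*y**2*sin(3*y)/3 - 2*y**2*cos(3*y)/9 + 4*y*sin(3*y)/27 - 4*y*cos(3*y)/9 + 4*sin(3*y)/27 + 58*cos(3*y)/81 + C

Use integration by parts with u = y**4 + 4*y**3 + 2*y**2 + 4*y - 2, dv = sin(3*y) dy, so v = -cos(3*y)/3.
Apply parts 4 times (tabular method): alternate signs, differentiate u down to 0, integrate dv up.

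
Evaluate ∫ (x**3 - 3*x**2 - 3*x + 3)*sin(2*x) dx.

Use integration by parts with u = x**3 - 3*x**2 - 3*x + 3, dv = sin(2*x) dx, so v = -cos(2*x)/2.
Apply parts 3 times (tabular method): alternate signs, differentiate u down to 0, integrate dv up.

-x**3*cos(2*x)/2 + 3*x**2*sin(2*x)/4 + 3*x**2*cos(2*x)/2 - 3*x*sin(2*x)/2 + 9*x*cos(2*x)/4 - 9*sin(2*x)/8 - 9*cos(2*x)/4 + C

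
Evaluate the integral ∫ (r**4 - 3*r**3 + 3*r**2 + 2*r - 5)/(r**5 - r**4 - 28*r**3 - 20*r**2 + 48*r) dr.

-5*log(r)/48 + 763*log(r - 6)/2400 + 2*log(r - 1)/75 - 43*log(r + 2)/96 + 483*log(r + 4)/400 + C

Factor the denominator: r*(r - 6)*(r - 1)*(r + 2)*(r + 4).
Partial-fraction decomposition: 483/(400*(r + 4)) - 43/(96*(r + 2)) + 2/(75*(r - 1)) + 763/(2400*(r - 6)) - 5/(48*r).
Integrate each term: A/(r−a) contributes A·log|r−a|.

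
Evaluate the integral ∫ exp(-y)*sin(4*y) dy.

Let I denote the integral. Integrate by parts with u = sin(4*y), dv = exp(-y) dy, so v = -exp(-y): I = -exp(-y)*sin(4*y) + 4·∫ exp(-y)*cos(4*y) dy.
Apply parts again with u = cos(4*y), dv = exp(-y) dy: ∫ exp(-y)*cos(4*y) dy = -exp(-y)*cos(4*y) − 4·I. Substituting back brings back I: I = -exp(-y)*sin(4*y) - 4*exp(-y)*cos(4*y) − 16·I.
Solving for I: (1 + 16)·I equals the remaining terms, so I = (1/17)·(-exp(-y)*sin(4*y) - 4*exp(-y)*cos(4*y)).

-exp(-y)*sin(4*y)/17 - 4*exp(-y)*cos(4*y)/17 + C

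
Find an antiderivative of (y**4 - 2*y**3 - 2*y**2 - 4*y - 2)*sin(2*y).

Use integration by parts with u = y**4 - 2*y**3 - 2*y**2 - 4*y - 2, dv = sin(2*y) dy, so v = -cos(2*y)/2.
Apply parts 4 times (tabular method): alternate signs, differentiate u down to 0, integrate dv up.

-y**4*cos(2*y)/2 + y**3*sin(2*y) + y**3*cos(2*y) - 3*y**2*sin(2*y)/2 + 5*y**2*cos(2*y)/2 - 5*y*sin(2*y)/2 + y*cos(2*y)/2 - sin(2*y)/4 - cos(2*y)/4 + C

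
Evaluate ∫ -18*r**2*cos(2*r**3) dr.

-3*sin(2*r**3) + C

Let u = 2*r**3, so du = (6*r**2) dr.
Rewriting, the integral becomes -3·∫ cos(u) du = -3·sin(u).
Substituting back, u = 2*r**3.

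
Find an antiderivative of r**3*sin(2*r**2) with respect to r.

Let u = r², du = 2r dr; rewrite as (1/2)∫ u^1·sin(2u) du.
Now integrate by parts 1 time.

-r**2*cos(2*r**2)/4 + sin(2*r**2)/8 + C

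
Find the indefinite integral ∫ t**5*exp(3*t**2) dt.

Let u = t², du = 2t dt; rewrite as (1/2)∫ u^2·exp(3u) du.
Now integrate by parts 2 times.

(9*t**4 - 6*t**2 + 2)*exp(3*t**2)/54 + C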